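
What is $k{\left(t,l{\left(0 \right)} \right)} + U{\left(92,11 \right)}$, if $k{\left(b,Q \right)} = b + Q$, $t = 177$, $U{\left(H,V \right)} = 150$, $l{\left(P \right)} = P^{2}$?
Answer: $327$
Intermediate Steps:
$k{\left(b,Q \right)} = Q + b$
$k{\left(t,l{\left(0 \right)} \right)} + U{\left(92,11 \right)} = \left(0^{2} + 177\right) + 150 = \left(0 + 177\right) + 150 = 177 + 150 = 327$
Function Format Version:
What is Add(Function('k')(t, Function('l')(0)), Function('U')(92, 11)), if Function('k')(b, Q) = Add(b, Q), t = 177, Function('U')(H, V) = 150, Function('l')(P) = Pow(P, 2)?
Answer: 327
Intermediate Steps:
Function('k')(b, Q) = Add(Q, b)
Add(Function('k')(t, Function('l')(0)), Function('U')(92, 11)) = Add(Add(Pow(0, 2), 177), 150) = Add(Add(0, 177), 150) = Add(177, 150) = 327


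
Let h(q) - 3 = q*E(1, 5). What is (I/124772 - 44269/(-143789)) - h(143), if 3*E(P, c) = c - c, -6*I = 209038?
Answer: -159925657459/53822523324 ≈ -2.9714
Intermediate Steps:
I = -104519/3 (I = -⅙*209038 = -104519/3 ≈ -34840.)
E(P, c) = 0 (E(P, c) = (c - c)/3 = (⅓)*0 = 0)
h(q) = 3 (h(q) = 3 + q*0 = 3 + 0 = 3)
(I/124772 - 44269/(-143789)) - h(143) = (-104519/3/124772 - 44269/(-143789)) - 1*3 = (-104519/3*1/124772 - 44269*(-1/143789)) - 3 = (-104519/374316 + 44269/143789) - 3 = 1541912513/53822523324 - 3 = -159925657459/53822523324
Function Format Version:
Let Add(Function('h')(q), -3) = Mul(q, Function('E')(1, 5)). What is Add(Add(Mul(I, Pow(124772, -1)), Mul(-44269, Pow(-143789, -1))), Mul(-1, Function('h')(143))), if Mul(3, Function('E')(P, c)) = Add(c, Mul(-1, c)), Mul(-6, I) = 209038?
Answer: Rational(-159925657459, 53822523324) ≈ -2.9714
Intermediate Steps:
I = Rational(-104519, 3) (I = Mul(Rational(-1, 6), 209038) = Rational(-104519, 3) ≈ -34840.)
Function('E')(P, c) = 0 (Function('E')(P, c) = Mul(Rational(1, 3), Add(c, Mul(-1, c))) = Mul(Rational(1, 3), 0) = 0)
Function('h')(q) = 3 (Function('h')(q) = Add(3, Mul(q, 0)) = Add(3, 0) = 3)
Add(Add(Mul(I, Pow(124772, -1)), Mul(-44269, Pow(-143789, -1))), Mul(-1, Function('h')(143))) = Add(Add(Mul(Rational(-104519, 3), Pow(124772, -1)), Mul(-44269, Pow(-143789, -1))), Mul(-1, 3)) = Add(Add(Mul(Rational(-104519, 3), Rational(1, 124772)), Mul(-44269, Rational(-1, 143789))), -3) = Add(Add(Rational(-104519, 374316), Rational(44269, 143789)), -3) = Add(Rational(1541912513, 53822523324), -3) = Rational(-159925657459, 53822523324)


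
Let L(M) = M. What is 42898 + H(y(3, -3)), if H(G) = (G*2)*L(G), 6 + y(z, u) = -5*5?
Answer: 44820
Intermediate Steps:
y(z, u) = -31 (y(z, u) = -6 - 5*5 = -6 - 25 = -31)
H(G) = 2*G² (H(G) = (G*2)*G = (2*G)*G = 2*G²)
42898 + H(y(3, -3)) = 42898 + 2*(-31)² = 42898 + 2*961 = 42898 + 1922 = 44820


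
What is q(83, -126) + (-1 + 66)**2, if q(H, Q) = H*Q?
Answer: -6233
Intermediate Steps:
q(83, -126) + (-1 + 66)**2 = 83*(-126) + (-1 + 66)**2 = -10458 + 65**2 = -10458 + 4225 = -6233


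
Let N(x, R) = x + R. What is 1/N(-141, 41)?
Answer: -1/100 ≈ -0.010000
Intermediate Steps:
N(x, R) = R + x
1/N(-141, 41) = 1/(41 - 141) = 1/(-100) = -1/100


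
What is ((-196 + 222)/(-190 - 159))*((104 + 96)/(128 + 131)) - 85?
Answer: -7688435/90391 ≈ -85.057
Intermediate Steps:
((-196 + 222)/(-190 - 159))*((104 + 96)/(128 + 131)) - 85 = (26/(-349))*(200/259) - 85 = (26*(-1/349))*(200*(1/259)) - 85 = -26/349*200/259 - 85 = -5200/90391 - 85 = -7688435/90391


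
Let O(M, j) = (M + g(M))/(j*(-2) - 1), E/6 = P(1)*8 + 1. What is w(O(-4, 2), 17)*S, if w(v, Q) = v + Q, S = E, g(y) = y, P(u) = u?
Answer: 5022/5 ≈ 1004.4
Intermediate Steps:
E = 54 (E = 6*(1*8 + 1) = 6*(8 + 1) = 6*9 = 54)
O(M, j) = 2*M/(-1 - 2*j) (O(M, j) = (M + M)/(j*(-2) - 1) = (2*M)/(-2*j - 1) = (2*M)/(-1 - 2*j) = 2*M/(-1 - 2*j))
S = 54
w(v, Q) = Q + v
w(O(-4, 2), 17)*S = (17 - 2*(-4)/(1 + 2*2))*54 = (17 - 2*(-4)/(1 + 4))*54 = (17 - 2*(-4)/5)*54 = (17 - 2*(-4)*1/5)*54 = (17 + 8/5)*54 = (93/5)*54 = 5022/5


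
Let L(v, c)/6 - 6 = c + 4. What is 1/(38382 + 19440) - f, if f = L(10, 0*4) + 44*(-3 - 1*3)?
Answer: 11795689/57822 ≈ 204.00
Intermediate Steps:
L(v, c) = 60 + 6*c (L(v, c) = 36 + 6*(c + 4) = 36 + 6*(4 + c) = 36 + (24 + 6*c) = 60 + 6*c)
f = -204 (f = (60 + 6*(0*4)) + 44*(-3 - 1*3) = (60 + 6*0) + 44*(-3 - 3) = (60 + 0) + 44*(-6) = 60 - 264 = -204)
1/(38382 + 19440) - f = 1/(38382 + 19440) - 1*(-204) = 1/57822 + 204 = 11795689/57822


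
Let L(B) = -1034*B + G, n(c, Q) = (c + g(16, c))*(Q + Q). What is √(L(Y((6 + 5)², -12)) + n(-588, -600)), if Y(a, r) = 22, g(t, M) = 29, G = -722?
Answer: √647330 ≈ 804.57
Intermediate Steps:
n(c, Q) = 2*Q*(29 + c) (n(c, Q) = (c + 29)*(Q + Q) = (29 + c)*(2*Q) = 2*Q*(29 + c))
L(B) = -722 - 1034*B (L(B) = -1034*B - 722 = -722 - 1034*B)
√(L(Y((6 + 5)², -12)) + n(-588, -600)) = √((-722 - 1034*22) + 2*(-600)*(29 - 588)) = √((-722 - 22748) + 2*(-600)*(-559)) = √(-23470 + 670800) = √647330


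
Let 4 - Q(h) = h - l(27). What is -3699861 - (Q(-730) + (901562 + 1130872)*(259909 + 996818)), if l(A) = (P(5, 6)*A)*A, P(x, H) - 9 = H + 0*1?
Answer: -2554218395048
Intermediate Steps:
P(x, H) = 9 + H (P(x, H) = 9 + (H + 0*1) = 9 + (H + 0) = 9 + H)
l(A) = 15*A² (l(A) = ((9 + 6)*A)*A = (15*A)*A = 15*A²)
Q(h) = 10939 - h (Q(h) = 4 - (h - 15*27²) = 4 - (h - 15*729) = 4 - (h - 1*10935) = 4 - (h - 10935) = 4 - (-10935 + h) = 4 + (10935 - h) = 10939 - h)
-3699861 - (Q(-730) + (901562 + 1130872)*(259909 + 996818)) = -3699861 - ((10939 - 1*(-730)) + (901562 + 1130872)*(259909 + 996818)) = -3699861 - ((10939 + 730) + 2032434*1256727) = -3699861 - (11669 + 2554214683518) = -3699861 - 1*2554214695187 = -3699861 - 2554214695187 = -2554218395048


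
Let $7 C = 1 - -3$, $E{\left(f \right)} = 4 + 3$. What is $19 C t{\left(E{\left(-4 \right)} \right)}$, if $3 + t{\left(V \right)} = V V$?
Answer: $\frac{3496}{7} \approx 499.43$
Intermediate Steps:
$E{\left(f \right)} = 7$
$C = \frac{4}{7}$ ($C = \frac{1 - -3}{7} = \frac{1 + 3}{7} = \frac{1}{7} \cdot 4 = \frac{4}{7} \approx 0.57143$)
$t{\left(V \right)} = -3 + V^{2}$ ($t{\left(V \right)} = -3 + V V = -3 + V^{2}$)
$19 C t{\left(E{\left(-4 \right)} \right)} = 19 \cdot \frac{4}{7} \left(-3 + 7^{2}\right) = \frac{76 \left(-3 + 49\right)}{7} = \frac{76}{7} \cdot 46 = \frac{3496}{7}$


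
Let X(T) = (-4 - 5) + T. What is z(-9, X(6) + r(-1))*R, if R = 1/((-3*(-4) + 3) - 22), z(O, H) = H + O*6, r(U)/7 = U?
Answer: 64/7 ≈ 9.1429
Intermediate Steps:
r(U) = 7*U
X(T) = -9 + T
z(O, H) = H + 6*O
R = -⅐ (R = 1/((12 + 3) - 22) = 1/(15 - 22) = 1/(-7) = -⅐ ≈ -0.14286)
z(-9, X(6) + r(-1))*R = (((-9 + 6) + 7*(-1)) + 6*(-9))*(-⅐) = ((-3 - 7) - 54)*(-⅐) = (-10 - 54)*(-⅐) = -64*(-⅐) = 64/7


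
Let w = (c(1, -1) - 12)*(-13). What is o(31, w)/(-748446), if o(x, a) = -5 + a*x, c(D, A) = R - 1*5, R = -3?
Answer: -2685/249482 ≈ -0.010762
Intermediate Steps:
c(D, A) = -8 (c(D, A) = -3 - 1*5 = -3 - 5 = -8)
w = 260 (w = (-8 - 12)*(-13) = -20*(-13) = 260)
o(31, w)/(-748446) = (-5 + 260*31)/(-748446) = (-5 + 8060)*(-1/748446) = 8055*(-1/748446) = -2685/249482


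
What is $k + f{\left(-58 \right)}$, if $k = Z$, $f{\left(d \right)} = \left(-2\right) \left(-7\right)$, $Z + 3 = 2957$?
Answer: $2968$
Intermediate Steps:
$Z = 2954$ ($Z = -3 + 2957 = 2954$)
$f{\left(d \right)} = 14$
$k = 2954$
$k + f{\left(-58 \right)} = 2954 + 14 = 2968$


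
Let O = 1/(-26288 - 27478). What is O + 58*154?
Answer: 480237911/53766 ≈ 8932.0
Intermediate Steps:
O = -1/53766 (O = 1/(-53766) = -1/53766 ≈ -1.8599e-5)
O + 58*154 = -1/53766 + 58*154 = -1/53766 + 8932 = 480237911/53766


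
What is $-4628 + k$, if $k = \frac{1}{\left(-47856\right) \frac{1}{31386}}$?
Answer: $- \frac{36918159}{7976} \approx -4628.7$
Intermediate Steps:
$k = - \frac{5231}{7976}$ ($k = \frac{1}{\left(-47856\right) \frac{1}{31386}} = \frac{1}{- \frac{7976}{5231}} = - \frac{5231}{7976} \approx -0.65584$)
$-4628 + k = -4628 - \frac{5231}{7976} = - \frac{36918159}{7976}$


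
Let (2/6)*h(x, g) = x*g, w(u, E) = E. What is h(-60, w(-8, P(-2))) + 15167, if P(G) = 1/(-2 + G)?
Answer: 15212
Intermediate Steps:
h(x, g) = 3*g*x (h(x, g) = 3*(x*g) = 3*(g*x) = 3*g*x)
h(-60, w(-8, P(-2))) + 15167 = 3*(-60)/(-2 - 2) + 15167 = 3*(-60)/(-4) + 15167 = 3*(-¼)*(-60) + 15167 = 45 + 15167 = 15212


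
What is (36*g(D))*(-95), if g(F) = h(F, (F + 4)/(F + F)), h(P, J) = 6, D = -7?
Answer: -20520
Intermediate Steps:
g(F) = 6
(36*g(D))*(-95) = (36*6)*(-95) = 216*(-95) = -20520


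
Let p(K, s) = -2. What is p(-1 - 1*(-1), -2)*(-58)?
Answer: 116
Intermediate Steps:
p(-1 - 1*(-1), -2)*(-58) = -2*(-58) = 116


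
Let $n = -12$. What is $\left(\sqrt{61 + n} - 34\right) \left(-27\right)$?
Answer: $729$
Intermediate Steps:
$\left(\sqrt{61 + n} - 34\right) \left(-27\right) = \left(\sqrt{61 - 12} - 34\right) \left(-27\right) = \left(\sqrt{49} - 34\right) \left(-27\right) = \left(7 - 34\right) \left(-27\right) = \left(-27\right) \left(-27\right) = 729$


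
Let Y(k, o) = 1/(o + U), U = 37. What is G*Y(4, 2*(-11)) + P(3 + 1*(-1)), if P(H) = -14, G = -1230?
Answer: -96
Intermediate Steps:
Y(k, o) = 1/(37 + o) (Y(k, o) = 1/(o + 37) = 1/(37 + o))
G*Y(4, 2*(-11)) + P(3 + 1*(-1)) = -1230/(37 + 2*(-11)) - 14 = -1230/(37 - 22) - 14 = -1230/15 - 14 = -1230*1/15 - 14 = -82 - 14 = -96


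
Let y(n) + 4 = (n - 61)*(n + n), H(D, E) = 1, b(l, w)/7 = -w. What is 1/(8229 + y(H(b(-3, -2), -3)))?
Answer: 1/8105 ≈ 0.00012338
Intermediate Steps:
b(l, w) = -7*w (b(l, w) = 7*(-w) = -7*w)
y(n) = -4 + 2*n*(-61 + n) (y(n) = -4 + (n - 61)*(n + n) = -4 + (-61 + n)*(2*n) = -4 + 2*n*(-61 + n))
1/(8229 + y(H(b(-3, -2), -3))) = 1/(8229 + (-4 - 122*1 + 2*1²)) = 1/(8229 + (-4 - 122 + 2*1)) = 1/(8229 + (-4 - 122 + 2)) = 1/(8229 - 124) = 1/8105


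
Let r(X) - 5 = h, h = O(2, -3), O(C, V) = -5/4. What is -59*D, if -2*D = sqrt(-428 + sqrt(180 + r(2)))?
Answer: 59*sqrt(-1712 + 14*sqrt(15))/4 ≈ 600.56*I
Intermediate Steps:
O(C, V) = -5/4 (O(C, V) = -5*1/4 = -5/4)
h = -5/4 ≈ -1.2500
r(X) = 15/4 (r(X) = 5 - 5/4 = 15/4)
D = -sqrt(-428 + 7*sqrt(15)/2)/2 (D = -sqrt(-428 + sqrt(180 + 15/4))/2 = -sqrt(-428 + sqrt(735/4))/2 = -sqrt(-428 + 7*sqrt(15)/2)/2 ≈ -10.179*I)
-59*D = -(-59)*I*sqrt(1712 - 14*sqrt(15))/4 = 59*I*sqrt(1712 - 14*sqrt(15))/4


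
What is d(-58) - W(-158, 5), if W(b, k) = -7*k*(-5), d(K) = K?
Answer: -233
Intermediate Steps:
W(b, k) = 35*k (W(b, k) = -(-35)*k = 35*k)
d(-58) - W(-158, 5) = -58 - 35*5 = -58 - 1*175 = -58 - 175 = -233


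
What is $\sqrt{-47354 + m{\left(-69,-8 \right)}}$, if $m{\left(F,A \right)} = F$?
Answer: $i \sqrt{47423} \approx 217.77 i$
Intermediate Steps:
$\sqrt{-47354 + m{\left(-69,-8 \right)}} = \sqrt{-47354 - 69} = \sqrt{-47423} = i \sqrt{47423}$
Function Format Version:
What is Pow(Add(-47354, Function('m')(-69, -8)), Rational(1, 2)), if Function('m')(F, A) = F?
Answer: Mul(I, Pow(47423, Rational(1, 2))) ≈ Mul(217.77, I)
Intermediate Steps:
Pow(Add(-47354, Function('m')(-69, -8)), Rational(1, 2)) = Pow(Add(-47354, -69), Rational(1, 2)) = Pow(-47423, Rational(1, 2)) = Mul(I, Pow(47423, Rational(1, 2)))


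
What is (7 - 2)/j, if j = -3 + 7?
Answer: 5/4 ≈ 1.2500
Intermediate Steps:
j = 4
(7 - 2)/j = (7 - 2)/4 = (¼)*5 = 5/4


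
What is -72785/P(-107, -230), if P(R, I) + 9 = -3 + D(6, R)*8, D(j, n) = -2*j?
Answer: 72785/108 ≈ 673.94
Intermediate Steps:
P(R, I) = -108 (P(R, I) = -9 + (-3 - 2*6*8) = -9 + (-3 - 12*8) = -9 + (-3 - 96) = -9 - 99 = -108)
-72785/P(-107, -230) = -72785/(-108) = -72785*(-1/108) = 72785/108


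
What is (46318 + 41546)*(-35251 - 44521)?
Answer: -7009087008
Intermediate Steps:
(46318 + 41546)*(-35251 - 44521) = 87864*(-79772) = -7009087008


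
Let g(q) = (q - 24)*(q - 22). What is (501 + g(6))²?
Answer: 622521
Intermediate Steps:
g(q) = (-24 + q)*(-22 + q)
(501 + g(6))² = (501 + (528 + 6² - 46*6))² = (501 + (528 + 36 - 276))² = (501 + 288)² = 789² = 622521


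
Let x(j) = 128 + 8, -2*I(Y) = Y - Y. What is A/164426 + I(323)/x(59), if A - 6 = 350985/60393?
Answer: 237781/3310059806 ≈ 7.1836e-5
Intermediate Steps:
I(Y) = 0 (I(Y) = -(Y - Y)/2 = -1/2*0 = 0)
A = 237781/20131 (A = 6 + 350985/60393 = 6 + 350985*(1/60393) = 6 + 116995/20131 = 237781/20131 ≈ 11.812)
x(j) = 136
A/164426 + I(323)/x(59) = (237781/20131)/164426 + 0/136 = (237781/20131)*(1/164426) + 0*(1/136) = 237781/3310059806 + 0 = 237781/3310059806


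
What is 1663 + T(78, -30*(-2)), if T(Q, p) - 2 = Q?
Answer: 1743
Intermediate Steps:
T(Q, p) = 2 + Q
1663 + T(78, -30*(-2)) = 1663 + (2 + 78) = 1663 + 80 = 1743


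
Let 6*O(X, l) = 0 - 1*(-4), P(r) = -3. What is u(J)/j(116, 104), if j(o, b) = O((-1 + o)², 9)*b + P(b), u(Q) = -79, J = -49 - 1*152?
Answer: -237/199 ≈ -1.1910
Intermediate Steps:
J = -201 (J = -49 - 152 = -201)
O(X, l) = ⅔ (O(X, l) = (0 - 1*(-4))/6 = (0 + 4)/6 = (⅙)*4 = ⅔)
j(o, b) = -3 + 2*b/3 (j(o, b) = 2*b/3 - 3 = -3 + 2*b/3)
u(J)/j(116, 104) = -79/(-3 + (⅔)*104) = -79/(-3 + 208/3) = -79/199/3 = -79*3/199 = -237/199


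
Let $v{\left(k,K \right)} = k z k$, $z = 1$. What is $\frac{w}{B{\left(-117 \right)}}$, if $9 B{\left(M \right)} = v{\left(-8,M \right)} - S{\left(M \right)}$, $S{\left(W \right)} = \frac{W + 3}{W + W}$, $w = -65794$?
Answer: $- \frac{23093694}{2477} \approx -9323.3$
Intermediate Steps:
$S{\left(W \right)} = \frac{3 + W}{2 W}$
$v{\left(k,K \right)} = k^{2}$ ($v{\left(k,K \right)} = k 1 k = k k = k^{2}$)
$B{\left(M \right)} = \frac{64}{9} - \frac{3 + M}{18 M}$ ($B{\left(M \right)} = \frac{\left(-8\right)^{2} - \frac{3 + M}{2 M}}{9} = \frac{64 - \frac{3 + M}{2 M}}{9} = \frac{64}{9} - \frac{3 + M}{18 M}$)
$\frac{w}{B{\left(-117 \right)}} = - \frac{65794}{\frac{1}{18} \frac{1}{-117} \left(-3 + 127 \left(-117\right)\right)} = - \frac{65794}{\frac{1}{18} \left(- \frac{1}{117}\right) \left(-3 - 14859\right)} = - \frac{65794}{\frac{1}{18} \left(- \frac{1}{117}\right) \left(-14862\right)} = - \frac{65794}{\frac{2477}{351}} = \left(-65794\right) \frac{351}{2477} = - \frac{23093694}{2477}$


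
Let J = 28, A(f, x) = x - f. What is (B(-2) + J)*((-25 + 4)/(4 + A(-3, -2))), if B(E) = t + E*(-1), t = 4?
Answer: -714/5 ≈ -142.80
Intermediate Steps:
B(E) = 4 - E (B(E) = 4 + E*(-1) = 4 - E)
(B(-2) + J)*((-25 + 4)/(4 + A(-3, -2))) = ((4 - 1*(-2)) + 28)*((-25 + 4)/(4 + (-2 - 1*(-3)))) = ((4 + 2) + 28)*(-21/(4 + (-2 + 3))) = (6 + 28)*(-21/(4 + 1)) = 34*(-21/5) = -714/5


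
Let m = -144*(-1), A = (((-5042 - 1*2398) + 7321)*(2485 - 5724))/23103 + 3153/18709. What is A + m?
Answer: 4089750548/25425531 ≈ 160.85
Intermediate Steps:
A = 428474084/25425531 (A = (((-5042 - 2398) + 7321)*(-3239))*(1/23103) + 3153*(1/18709) = ((-7440 + 7321)*(-3239))*(1/23103) + 3153/18709 = -119*(-3239)*(1/23103) + 3153/18709 = 385441*(1/23103) + 3153/18709 = 22673/1359 + 3153/18709 = 428474084/25425531 ≈ 16.852)
m = 144
A + m = 428474084/25425531 + 144 = 4089750548/25425531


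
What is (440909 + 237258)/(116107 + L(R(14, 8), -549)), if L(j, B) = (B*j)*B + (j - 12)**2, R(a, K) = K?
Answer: 678167/2527331 ≈ 0.26833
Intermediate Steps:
L(j, B) = (-12 + j)**2 + j*B**2 (L(j, B) = j*B**2 + (-12 + j)**2 = (-12 + j)**2 + j*B**2)
(440909 + 237258)/(116107 + L(R(14, 8), -549)) = (440909 + 237258)/(116107 + ((-12 + 8)**2 + 8*(-549)**2)) = 678167/(116107 + ((-4)**2 + 8*301401)) = 678167/(116107 + (16 + 2411208)) = 678167/(116107 + 2411224) = 678167/2527331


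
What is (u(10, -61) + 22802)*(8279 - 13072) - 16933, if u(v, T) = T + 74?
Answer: -109369228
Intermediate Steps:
u(v, T) = 74 + T
(u(10, -61) + 22802)*(8279 - 13072) - 16933 = ((74 - 61) + 22802)*(8279 - 13072) - 16933 = (13 + 22802)*(-4793) - 16933 = 22815*(-4793) - 16933 = -109352295 - 16933 = -109369228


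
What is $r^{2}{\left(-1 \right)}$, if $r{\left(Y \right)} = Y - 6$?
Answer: $49$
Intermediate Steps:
$r{\left(Y \right)} = -6 + Y$
$r^{2}{\left(-1 \right)} = \left(-6 - 1\right)^{2} = \left(-7\right)^{2} = 49$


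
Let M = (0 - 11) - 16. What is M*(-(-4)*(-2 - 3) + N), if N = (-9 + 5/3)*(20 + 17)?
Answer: 7866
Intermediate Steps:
M = -27 (M = -11 - 16 = -27)
N = -814/3 (N = (-9 + 5*(1/3))*37 = (-9 + 5/3)*37 = -22/3*37 = -814/3 ≈ -271.33)
M*(-(-4)*(-2 - 3) + N) = -27*(-(-4)*(-2 - 3) - 814/3) = -27*(-(-4)*(-5) - 814/3) = -27*(-1*20 - 814/3) = -27*(-20 - 814/3) = -27*(-874/3) = 7866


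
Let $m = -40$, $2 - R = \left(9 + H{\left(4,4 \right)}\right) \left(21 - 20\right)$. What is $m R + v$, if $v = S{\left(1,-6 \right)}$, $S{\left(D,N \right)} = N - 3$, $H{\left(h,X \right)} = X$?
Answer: $431$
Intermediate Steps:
$S{\left(D,N \right)} = -3 + N$
$v = -9$ ($v = -3 - 6 = -9$)
$R = -11$ ($R = 2 - \left(9 + 4\right) \left(21 - 20\right) = 2 - 13 \cdot 1 = 2 - 13 = -11$)
$m R + v = \left(-40\right) \left(-11\right) - 9 = 440 - 9 = 431$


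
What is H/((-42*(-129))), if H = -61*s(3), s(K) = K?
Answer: -61/1806 ≈ -0.033776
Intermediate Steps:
H = -183 (H = -61*3 = -183)
H/((-42*(-129))) = -183/((-42*(-129))) = -183/5418 = -183*1/5418 = -61/1806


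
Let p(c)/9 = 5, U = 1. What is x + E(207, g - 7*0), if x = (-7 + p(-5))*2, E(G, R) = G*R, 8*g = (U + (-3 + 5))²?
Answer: 2471/8 ≈ 308.88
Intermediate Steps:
p(c) = 45 (p(c) = 9*5 = 45)
g = 9/8 (g = (1 + (-3 + 5))²/8 = (1 + 2)²/8 = (⅛)*3² = (⅛)*9 = 9/8 ≈ 1.1250)
x = 76 (x = (-7 + 45)*2 = 38*2 = 76)
x + E(207, g - 7*0) = 76 + 207*(9/8 - 7*0) = 76 + 207*(9/8 + 0) = 76 + 207*(9/8) = 76 + 1863/8 = 2471/8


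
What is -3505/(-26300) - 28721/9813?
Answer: -144193547/51616380 ≈ -2.7936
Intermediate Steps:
-3505/(-26300) - 28721/9813 = -3505*(-1/26300) - 28721*1/9813 = 701/5260 - 28721/9813 = -144193547/51616380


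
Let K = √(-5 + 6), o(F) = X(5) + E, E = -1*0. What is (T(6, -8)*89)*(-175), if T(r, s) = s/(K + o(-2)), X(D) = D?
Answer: 62300/3 ≈ 20767.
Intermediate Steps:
E = 0
o(F) = 5 (o(F) = 5 + 0 = 5)
K = 1 (K = √1 = 1)
T(r, s) = s/6 (T(r, s) = s/(1 + 5) = s/6)
(T(6, -8)*89)*(-175) = (((⅙)*(-8))*89)*(-175) = -4/3*89*(-175) = -356/3*(-175) = 62300/3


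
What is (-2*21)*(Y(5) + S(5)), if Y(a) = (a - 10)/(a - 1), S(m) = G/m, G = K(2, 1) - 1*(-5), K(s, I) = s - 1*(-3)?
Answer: -63/2 ≈ -31.500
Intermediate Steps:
K(s, I) = 3 + s (K(s, I) = s + 3 = 3 + s)
G = 10 (G = (3 + 2) - 1*(-5) = 5 + 5 = 10)
S(m) = 10/m
Y(a) = (-10 + a)/(-1 + a)
(-2*21)*(Y(5) + S(5)) = (-2*21)*((-10 + 5)/(-1 + 5) + 10/5) = -42*(-5/4 + 10*(⅕)) = -42*((¼)*(-5) + 2) = -42*(-5/4 + 2) = -42*¾ = -63/2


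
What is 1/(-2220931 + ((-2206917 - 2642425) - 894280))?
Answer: -1/7964553 ≈ -1.2556e-7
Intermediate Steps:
1/(-2220931 + ((-2206917 - 2642425) - 894280)) = 1/(-2220931 + (-4849342 - 894280)) = 1/(-2220931 - 5743622) = 1/(-7964553) = -1/7964553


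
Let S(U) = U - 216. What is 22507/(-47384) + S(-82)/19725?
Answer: -458071007/934649400 ≈ -0.49010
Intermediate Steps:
S(U) = -216 + U
22507/(-47384) + S(-82)/19725 = 22507/(-47384) + (-216 - 82)/19725 = 22507*(-1/47384) - 298*1/19725 = -22507/47384 - 298/19725 = -458071007/934649400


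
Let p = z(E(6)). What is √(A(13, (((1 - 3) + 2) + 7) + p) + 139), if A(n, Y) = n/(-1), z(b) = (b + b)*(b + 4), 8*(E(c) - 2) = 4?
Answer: 3*√14 ≈ 11.225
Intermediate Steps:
E(c) = 5/2 (E(c) = 2 + (⅛)*4 = 2 + ½ = 5/2)
z(b) = 2*b*(4 + b) (z(b) = (2*b)*(4 + b) = 2*b*(4 + b))
p = 65/2 (p = 2*(5/2)*(4 + 5/2) = 2*(5/2)*(13/2) = 65/2 ≈ 32.500)
A(n, Y) = -n (A(n, Y) = n*(-1) = -n)
√(A(13, (((1 - 3) + 2) + 7) + p) + 139) = √(-1*13 + 139) = √(-13 + 139) = √126 = 3*√14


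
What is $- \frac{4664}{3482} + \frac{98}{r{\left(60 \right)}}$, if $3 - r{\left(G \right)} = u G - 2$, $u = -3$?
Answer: $- \frac{260802}{322085} \approx -0.80973$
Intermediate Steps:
$r{\left(G \right)} = 5 + 3 G$ ($r{\left(G \right)} = 3 - \left(- 3 G - 2\right) = 3 - \left(-2 - 3 G\right) = 3 + \left(2 + 3 G\right) = 5 + 3 G$)
$- \frac{4664}{3482} + \frac{98}{r{\left(60 \right)}} = - \frac{4664}{3482} + \frac{98}{5 + 3 \cdot 60} = \left(-4664\right) \frac{1}{3482} + \frac{98}{5 + 180} = - \frac{2332}{1741} + \frac{98}{185} = - \frac{260802}{322085}$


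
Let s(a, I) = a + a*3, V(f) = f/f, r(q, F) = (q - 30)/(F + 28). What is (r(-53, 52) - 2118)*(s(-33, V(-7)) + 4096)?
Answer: -167997293/20 ≈ -8.3999e+6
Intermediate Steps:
r(q, F) = (-30 + q)/(28 + F)
V(f) = 1
s(a, I) = 4*a (s(a, I) = a + 3*a = 4*a)
(r(-53, 52) - 2118)*(s(-33, V(-7)) + 4096) = ((-30 - 53)/(28 + 52) - 2118)*(4*(-33) + 4096) = (-83/80 - 2118)*(-132 + 4096) = ((1/80)*(-83) - 2118)*3964 = (-83/80 - 2118)*3964 = -169523/80*3964 = -167997293/20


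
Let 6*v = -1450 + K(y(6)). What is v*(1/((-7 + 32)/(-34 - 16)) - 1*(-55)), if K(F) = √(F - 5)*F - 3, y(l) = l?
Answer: -76691/6 ≈ -12782.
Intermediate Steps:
K(F) = -3 + F*√(-5 + F) (K(F) = √(-5 + F)*F - 3 = F*√(-5 + F) - 3 = -3 + F*√(-5 + F))
v = -1447/6 (v = (-1450 + (-3 + 6*√(-5 + 6)))/6 = (-1450 + (-3 + 6*√1))/6 = (-1450 + (-3 + 6*1))/6 = (-1450 + (-3 + 6))/6 = (-1450 + 3)/6 = (⅙)*(-1447) = -1447/6 ≈ -241.17)
v*(1/((-7 + 32)/(-34 - 16)) - 1*(-55)) = -1447*(1/((-7 + 32)/(-34 - 16)) - 1*(-55))/6 = -1447*(1/(25/(-50)) + 55)/6 = -1447*(1/(25*(-1/50)) + 55)/6 = -1447*(1/(-½) + 55)/6 = -1447*(-2 + 55)/6 = -1447/6*53 = -76691/6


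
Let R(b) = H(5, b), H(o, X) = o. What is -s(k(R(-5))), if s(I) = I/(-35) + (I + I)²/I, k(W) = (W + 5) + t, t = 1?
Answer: -1529/35 ≈ -43.686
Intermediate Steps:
R(b) = 5
k(W) = 6 + W (k(W) = (W + 5) + 1 = (5 + W) + 1 = 6 + W)
s(I) = 139*I/35 (s(I) = I*(-1/35) + (2*I)²/I = -I/35 + (4*I²)/I = -I/35 + 4*I = 139*I/35)
-s(k(R(-5))) = -139*(6 + 5)/35 = -139*11/35 = -1*1529/35 = -1529/35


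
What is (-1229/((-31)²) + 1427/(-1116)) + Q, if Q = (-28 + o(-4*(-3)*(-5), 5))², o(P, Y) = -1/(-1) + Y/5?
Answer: 23298415/34596 ≈ 673.44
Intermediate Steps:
o(P, Y) = 1 + Y/5 (o(P, Y) = -1*(-1) + Y*(⅕) = 1 + Y/5)
Q = 676 (Q = (-28 + (1 + (⅕)*5))² = (-28 + (1 + 1))² = (-28 + 2)² = (-26)² = 676)
(-1229/((-31)²) + 1427/(-1116)) + Q = (-1229/((-31)²) + 1427/(-1116)) + 676 = (-1229/961 + 1427*(-1/1116)) + 676 = (-1229*1/961 - 1427/1116) + 676 = (-1229/961 - 1427/1116) + 676 = -88481/34596 + 676 = 23298415/34596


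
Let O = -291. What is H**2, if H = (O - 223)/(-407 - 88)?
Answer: 264196/245025 ≈ 1.0782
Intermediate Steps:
H = 514/495 (H = (-291 - 223)/(-407 - 88) = -514/(-495) = -514*(-1/495) = 514/495 ≈ 1.0384)
H**2 = (514/495)**2 = 264196/245025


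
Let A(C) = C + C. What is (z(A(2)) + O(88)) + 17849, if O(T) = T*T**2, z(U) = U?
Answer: 699325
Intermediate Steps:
A(C) = 2*C
O(T) = T**3
(z(A(2)) + O(88)) + 17849 = (2*2 + 88**3) + 17849 = (4 + 681472) + 17849 = 681476 + 17849 = 699325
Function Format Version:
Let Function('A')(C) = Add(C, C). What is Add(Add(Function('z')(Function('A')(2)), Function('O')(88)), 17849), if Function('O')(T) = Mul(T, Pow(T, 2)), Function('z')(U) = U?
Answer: 699325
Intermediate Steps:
Function('A')(C) = Mul(2, C)
Function('O')(T) = Pow(T, 3)
Add(Add(Function('z')(Function('A')(2)), Function('O')(88)), 17849) = Add(Add(Mul(2, 2), Pow(88, 3)), 17849) = Add(Add(4, 681472), 17849) = Add(681476, 17849) = 699325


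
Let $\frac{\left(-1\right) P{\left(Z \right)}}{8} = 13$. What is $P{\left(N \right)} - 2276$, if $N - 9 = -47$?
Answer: $-2380$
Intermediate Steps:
$N = -38$ ($N = 9 - 47 = -38$)
$P{\left(Z \right)} = -104$ ($P{\left(Z \right)} = \left(-8\right) 13 = -104$)
$P{\left(N \right)} - 2276 = -104 - 2276 = -2380$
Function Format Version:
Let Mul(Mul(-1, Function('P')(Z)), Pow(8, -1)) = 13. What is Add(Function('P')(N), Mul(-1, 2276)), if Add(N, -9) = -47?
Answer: -2380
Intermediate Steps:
N = -38 (N = Add(9, -47) = -38)
Function('P')(Z) = -104 (Function('P')(Z) = Mul(-8, 13) = -104)
Add(Function('P')(N), Mul(-1, 2276)) = Add(-104, Mul(-1, 2276)) = Add(-104, -2276) = -2380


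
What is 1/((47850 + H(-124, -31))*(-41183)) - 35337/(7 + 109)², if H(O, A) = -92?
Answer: -34750718786537/13232749579792 ≈ -2.6261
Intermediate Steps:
1/((47850 + H(-124, -31))*(-41183)) - 35337/(7 + 109)² = 1/((47850 - 92)*(-41183)) - 35337/(7 + 109)² = -1/41183/47758 - 35337/(116²) = (1/47758)*(-1/41183) - 35337/13456 = -1/1966817714 - 35337*1/13456 = -1/1966817714 - 35337/13456 = -34750718786537/13232749579792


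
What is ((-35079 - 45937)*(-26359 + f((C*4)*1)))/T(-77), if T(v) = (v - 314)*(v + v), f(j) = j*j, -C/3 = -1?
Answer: 151702460/4301 ≈ 35271.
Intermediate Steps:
C = 3 (C = -3*(-1) = 3)
f(j) = j²
T(v) = 2*v*(-314 + v) (T(v) = (-314 + v)*(2*v) = 2*v*(-314 + v))
((-35079 - 45937)*(-26359 + f((C*4)*1)))/T(-77) = ((-35079 - 45937)*(-26359 + ((3*4)*1)²))/((2*(-77)*(-314 - 77))) = (-81016*(-26359 + (12*1)²))/((2*(-77)*(-391))) = -81016*(-26359 + 12²)/60214 = -81016*(-26359 + 144)*(1/60214) = -81016*(-26215)*(1/60214) = 2123834440*(1/60214) = 151702460/4301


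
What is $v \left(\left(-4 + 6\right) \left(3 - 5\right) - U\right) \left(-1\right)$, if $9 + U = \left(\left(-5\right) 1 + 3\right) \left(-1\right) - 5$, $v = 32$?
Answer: $-256$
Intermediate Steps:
$U = -12$ ($U = -9 - \left(5 - \left(\left(-5\right) 1 + 3\right) \left(-1\right)\right) = -9 - \left(5 - \left(-5 + 3\right) \left(-1\right)\right) = -9 - 3 = -12$)
$v \left(\left(-4 + 6\right) \left(3 - 5\right) - U\right) \left(-1\right) = 32 \left(\left(-4 + 6\right) \left(3 - 5\right) - -12\right) \left(-1\right) = 32 \left(2 \left(-2\right) + 12\right) \left(-1\right) = 32 \left(-4 + 12\right) \left(-1\right) = 32 \cdot 8 \left(-1\right) = 32 \left(-8\right) = -256$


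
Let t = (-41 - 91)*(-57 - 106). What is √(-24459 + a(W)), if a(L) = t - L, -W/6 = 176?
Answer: I*√1887 ≈ 43.44*I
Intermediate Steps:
t = 21516 (t = -132*(-163) = 21516)
W = -1056 (W = -6*176 = -1056)
a(L) = 21516 - L
√(-24459 + a(W)) = √(-24459 + (21516 - 1*(-1056))) = √(-24459 + (21516 + 1056)) = √(-24459 + 22572) = √(-1887) = I*√1887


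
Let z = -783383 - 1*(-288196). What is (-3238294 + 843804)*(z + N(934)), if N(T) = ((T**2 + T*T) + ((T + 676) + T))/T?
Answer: 551639495757490/467 ≈ 1.1812e+12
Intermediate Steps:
z = -495187 (z = -783383 + 288196 = -495187)
N(T) = (676 + 2*T + 2*T**2)/T (N(T) = ((T**2 + T**2) + ((676 + T) + T))/T = (2*T**2 + (676 + 2*T))/T = (676 + 2*T + 2*T**2)/T)
(-3238294 + 843804)*(z + N(934)) = (-3238294 + 843804)*(-495187 + (2 + 2*934 + 676/934)) = -2394490*(-495187 + (2 + 1868 + 676*(1/934))) = -2394490*(-495187 + (2 + 1868 + 338/467)) = -2394490*(-495187 + 873628/467) = -2394490*(-230378701/467) = 551639495757490/467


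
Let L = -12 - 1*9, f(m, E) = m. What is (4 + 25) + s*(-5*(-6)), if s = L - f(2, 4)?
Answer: -661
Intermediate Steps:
L = -21 (L = -12 - 9 = -21)
s = -23 (s = -21 - 1*2 = -21 - 2 = -23)
(4 + 25) + s*(-5*(-6)) = (4 + 25) - (-115)*(-6) = 29 - 23*30 = 29 - 690 = -661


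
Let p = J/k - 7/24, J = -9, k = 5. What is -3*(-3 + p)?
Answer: 611/40 ≈ 15.275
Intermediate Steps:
p = -251/120 (p = -9/5 - 7/24 = -251/120 ≈ -2.0917)
-3*(-3 + p) = -3*(-3 - 251/120) = -3*(-611/120) = 611/40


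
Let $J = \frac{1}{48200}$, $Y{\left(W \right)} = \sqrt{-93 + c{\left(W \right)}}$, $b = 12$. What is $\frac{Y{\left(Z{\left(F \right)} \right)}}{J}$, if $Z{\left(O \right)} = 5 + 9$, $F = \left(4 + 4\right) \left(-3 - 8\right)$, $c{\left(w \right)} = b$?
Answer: $433800 i \approx 4.338 \cdot 10^{5} i$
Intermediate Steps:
$c{\left(w \right)} = 12$
$F = -88$ ($F = 8 \left(-11\right) = -88$)
$Z{\left(O \right)} = 14$
$Y{\left(W \right)} = 9 i$ ($Y{\left(W \right)} = \sqrt{-93 + 12} = \sqrt{-81} = 9 i$)
$J = \frac{1}{48200} \approx 2.0747 \cdot 10^{-5}$
$\frac{Y{\left(Z{\left(F \right)} \right)}}{J} = 9 i \frac{1}{\frac{1}{48200}} = 9 i 48200 = 433800 i$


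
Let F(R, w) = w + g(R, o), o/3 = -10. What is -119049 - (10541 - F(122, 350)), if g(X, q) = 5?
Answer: -129235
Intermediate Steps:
o = -30 (o = 3*(-10) = -30)
F(R, w) = 5 + w (F(R, w) = w + 5 = 5 + w)
-119049 - (10541 - F(122, 350)) = -119049 - (10541 - (5 + 350)) = -119049 - (10541 - 1*355) = -119049 - (10541 - 355) = -119049 - 1*10186 = -119049 - 10186 = -129235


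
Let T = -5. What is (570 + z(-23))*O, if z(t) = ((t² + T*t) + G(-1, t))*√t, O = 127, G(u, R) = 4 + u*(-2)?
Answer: 72390 + 82550*I*√23 ≈ 72390.0 + 3.959e+5*I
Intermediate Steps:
G(u, R) = 4 - 2*u
z(t) = √t*(6 + t² - 5*t) (z(t) = ((t² - 5*t) + (4 - 2*(-1)))*√t = ((t² - 5*t) + (4 + 2))*√t = ((t² - 5*t) + 6)*√t = (6 + t² - 5*t)*√t = √t*(6 + t² - 5*t))
(570 + z(-23))*O = (570 + √(-23)*(6 + (-23)² - 5*(-23)))*127 = (570 + (I*√23)*(6 + 529 + 115))*127 = (570 + (I*√23)*650)*127 = (570 + 650*I*√23)*127 = 72390 + 82550*I*√23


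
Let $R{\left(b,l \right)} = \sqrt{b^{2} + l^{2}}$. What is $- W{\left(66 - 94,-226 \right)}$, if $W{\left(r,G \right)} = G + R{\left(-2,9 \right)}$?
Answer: $226 - \sqrt{85} \approx 216.78$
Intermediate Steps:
$W{\left(r,G \right)} = G + \sqrt{85}$ ($W{\left(r,G \right)} = G + \sqrt{\left(-2\right)^{2} + 9^{2}} = G + \sqrt{4 + 81} = G + \sqrt{85}$)
$- W{\left(66 - 94,-226 \right)} = - (-226 + \sqrt{85}) = 226 - \sqrt{85}$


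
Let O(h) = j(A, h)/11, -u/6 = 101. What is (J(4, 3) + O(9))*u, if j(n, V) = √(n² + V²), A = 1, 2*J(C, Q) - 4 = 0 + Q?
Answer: -2121 - 606*√82/11 ≈ -2619.9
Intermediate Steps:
u = -606 (u = -6*101 = -606)
J(C, Q) = 2 + Q/2 (J(C, Q) = 2 + (0 + Q)/2 = 2 + Q/2)
j(n, V) = √(V² + n²)
O(h) = √(1 + h²)/11 (O(h) = √(h² + 1²)/11 = √(h² + 1)*(1/11) = √(1 + h²)*(1/11) = √(1 + h²)/11)
(J(4, 3) + O(9))*u = ((2 + (½)*3) + √(1 + 9²)/11)*(-606) = ((2 + 3/2) + √(1 + 81)/11)*(-606) = (7/2 + √82/11)*(-606) = -2121 - 606*√82/11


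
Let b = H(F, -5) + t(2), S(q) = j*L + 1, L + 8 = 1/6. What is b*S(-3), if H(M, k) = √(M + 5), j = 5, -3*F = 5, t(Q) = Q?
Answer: -229/3 - 229*√30/18 ≈ -146.02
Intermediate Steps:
F = -5/3 (F = -⅓*5 = -5/3 ≈ -1.6667)
H(M, k) = √(5 + M)
L = -47/6 (L = -8 + 1/6 = -8 + ⅙ = -47/6 ≈ -7.8333)
S(q) = -229/6 (S(q) = 5*(-47/6) + 1 = -235/6 + 1 = -229/6)
b = 2 + √30/3 (b = √(5 - 5/3) + 2 = √(10/3) + 2 = √30/3 + 2 = 2 + √30/3 ≈ 3.8257)
b*S(-3) = (2 + √30/3)*(-229/6) = -229/3 - 229*√30/18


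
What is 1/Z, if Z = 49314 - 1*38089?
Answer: 1/11225 ≈ 8.9087e-5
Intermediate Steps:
Z = 11225 (Z = 49314 - 38089 = 11225)
1/Z = 1/11225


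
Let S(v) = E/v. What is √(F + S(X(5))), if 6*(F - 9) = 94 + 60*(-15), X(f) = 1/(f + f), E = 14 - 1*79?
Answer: I*√6978/3 ≈ 27.845*I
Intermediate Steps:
E = -65 (E = 14 - 79 = -65)
X(f) = 1/(2*f)
S(v) = -65/v
F = -376/3 (F = 9 + (94 + 60*(-15))/6 = 9 + (94 - 900)/6 = 9 + (⅙)*(-806) = 9 - 403/3 = -376/3 ≈ -125.33)
√(F + S(X(5))) = √(-376/3 - 65/((½)/5)) = √(-376/3 - 65/((½)*(⅕))) = √(-376/3 - 65/⅒) = √(-376/3 - 65*10) = √(-376/3 - 650) = √(-2326/3) = I*√6978/3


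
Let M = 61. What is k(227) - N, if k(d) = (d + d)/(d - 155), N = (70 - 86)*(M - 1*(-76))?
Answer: 79139/36 ≈ 2198.3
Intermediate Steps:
N = -2192 (N = (70 - 86)*(61 - 1*(-76)) = -16*(61 + 76) = -16*137 = -2192)
k(d) = 2*d/(-155 + d) (k(d) = (2*d)/(-155 + d) = 2*d/(-155 + d))
k(227) - N = 2*227/(-155 + 227) - 1*(-2192) = 2*227/72 + 2192 = 2*227*(1/72) + 2192 = 227/36 + 2192 = 79139/36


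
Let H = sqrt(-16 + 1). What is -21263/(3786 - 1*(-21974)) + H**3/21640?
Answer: -21263/25760 - 3*I*sqrt(15)/4328 ≈ -0.82543 - 0.0026846*I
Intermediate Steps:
H = I*sqrt(15) (H = sqrt(-15) = I*sqrt(15) ≈ 3.873*I)
-21263/(3786 - 1*(-21974)) + H**3/21640 = -21263/(3786 - 1*(-21974)) + (I*sqrt(15))**3/21640 = -21263/(3786 + 21974) - 15*I*sqrt(15)*(1/21640) = -21263/25760 - 3*I*sqrt(15)/4328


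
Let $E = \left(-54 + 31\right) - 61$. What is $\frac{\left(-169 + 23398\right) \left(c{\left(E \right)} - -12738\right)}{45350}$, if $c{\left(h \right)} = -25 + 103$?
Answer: $\frac{148851432}{22675} \approx 6564.6$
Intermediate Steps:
$E = -84$ ($E = -23 - 61 = -84$)
$c{\left(h \right)} = 78$
$\frac{\left(-169 + 23398\right) \left(c{\left(E \right)} - -12738\right)}{45350} = \frac{\left(-169 + 23398\right) \left(78 - -12738\right)}{45350} = 23229 \left(78 + 12738\right) \frac{1}{45350} = 23229 \cdot 12816 \cdot \frac{1}{45350} = 297702864 \cdot \frac{1}{45350} = \frac{148851432}{22675}$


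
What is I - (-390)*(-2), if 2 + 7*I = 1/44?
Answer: -240327/308 ≈ -780.28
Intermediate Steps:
I = -87/308 (I = -2/7 + (1/7)/44 = -2/7 + (1/7)*(1/44) = -2/7 + 1/308 = -87/308 ≈ -0.28247)
I - (-390)*(-2) = -87/308 - (-390)*(-2) = -87/308 - 65*12 = -87/308 - 780 = -240327/308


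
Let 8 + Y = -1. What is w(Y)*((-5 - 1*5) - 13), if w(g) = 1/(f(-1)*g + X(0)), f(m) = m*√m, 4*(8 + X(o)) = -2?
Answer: 782/613 + 828*I/613 ≈ 1.2757 + 1.3507*I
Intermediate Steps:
X(o) = -17/2 (X(o) = -8 + (¼)*(-2) = -8 - ½ = -17/2)
Y = -9 (Y = -8 - 1 = -9)
f(m) = m^(3/2)
w(g) = 1/(-17/2 - I*g) (w(g) = 1/((-1)^(3/2)*g - 17/2) = 1/((-I)*g - 17/2) = 1/(-I*g - 17/2) = 1/(-17/2 - I*g))
w(Y)*((-5 - 1*5) - 13) = (2/(-17 - 2*I*(-9)))*((-5 - 1*5) - 13) = (2/(-17 + 18*I))*((-5 - 5) - 13) = (2*((-17 - 18*I)/613))*(-10 - 13) = (2*(-17 - 18*I)/613)*(-23) = -46*(-17 - 18*I)/613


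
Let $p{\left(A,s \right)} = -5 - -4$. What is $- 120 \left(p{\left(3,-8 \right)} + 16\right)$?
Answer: $-1800$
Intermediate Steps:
$p{\left(A,s \right)} = -1$ ($p{\left(A,s \right)} = -5 + 4 = -1$)
$- 120 \left(p{\left(3,-8 \right)} + 16\right) = - 120 \left(-1 + 16\right) = \left(-120\right) 15 = -1800$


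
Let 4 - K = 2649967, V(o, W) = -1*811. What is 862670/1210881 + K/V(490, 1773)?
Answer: 3209489472773/982024491 ≈ 3268.2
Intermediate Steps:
V(o, W) = -811
K = -2649963 (K = 4 - 1*2649967 = 4 - 2649967 = -2649963)
862670/1210881 + K/V(490, 1773) = 862670/1210881 - 2649963/(-811) = 862670*(1/1210881) - 2649963*(-1/811) = 862670/1210881 + 2649963/811 = 3209489472773/982024491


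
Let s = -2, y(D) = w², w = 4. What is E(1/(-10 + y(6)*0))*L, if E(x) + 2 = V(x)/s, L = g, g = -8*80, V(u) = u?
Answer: 1248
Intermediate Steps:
y(D) = 16 (y(D) = 4² = 16)
g = -640
L = -640
E(x) = -2 - x/2 (E(x) = -2 + x/(-2) = -2 + x*(-½) = -2 - x/2)
E(1/(-10 + y(6)*0))*L = (-2 - 1/(2*(-10 + 16*0)))*(-640) = (-2 - 1/(2*(-10 + 0)))*(-640) = (-2 - ½/(-10))*(-640) = (-2 - ½*(-⅒))*(-640) = (-2 + 1/20)*(-640) = -39/20*(-640) = 1248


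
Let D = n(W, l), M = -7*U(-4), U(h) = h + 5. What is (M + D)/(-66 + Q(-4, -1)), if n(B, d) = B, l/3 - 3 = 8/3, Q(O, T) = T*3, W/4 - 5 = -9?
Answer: ⅓ ≈ 0.33333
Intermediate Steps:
W = -16 (W = 20 + 4*(-9) = 20 - 36 = -16)
Q(O, T) = 3*T
U(h) = 5 + h
l = 17 (l = 9 + 3*(8/3) = 9 + 8 = 17)
M = -7 (M = -7*(5 - 4) = -7*1 = -7)
D = -16
(M + D)/(-66 + Q(-4, -1)) = (-7 - 16)/(-66 + 3*(-1)) = -23/(-66 - 3) = -23/(-69) = -23*(-1/69) = ⅓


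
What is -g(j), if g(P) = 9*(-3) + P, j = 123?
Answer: -96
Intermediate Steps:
g(P) = -27 + P
-g(j) = -(-27 + 123) = -1*96 = -96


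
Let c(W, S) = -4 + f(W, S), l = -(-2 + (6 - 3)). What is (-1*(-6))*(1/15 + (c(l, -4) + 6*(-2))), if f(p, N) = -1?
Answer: -508/5 ≈ -101.60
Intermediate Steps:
l = -1 (l = -(-2 + 3) = -1*1 = -1)
c(W, S) = -5 (c(W, S) = -4 - 1 = -5)
(-1*(-6))*(1/15 + (c(l, -4) + 6*(-2))) = (-1*(-6))*(1/15 + (-5 + 6*(-2))) = 6*(1/15 + (-5 - 12)) = 6*(1/15 - 17) = 6*(-254/15) = -508/5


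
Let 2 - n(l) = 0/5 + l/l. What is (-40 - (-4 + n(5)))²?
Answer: 1369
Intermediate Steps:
n(l) = 1 (n(l) = 2 - (0/5 + l/l) = 2 - (0*(⅕) + 1) = 2 - (0 + 1) = 2 - 1*1 = 2 - 1 = 1)
(-40 - (-4 + n(5)))² = (-40 - (-4 + 1))² = (-40 - 1*(-3))² = (-40 + 3)² = (-37)² = 1369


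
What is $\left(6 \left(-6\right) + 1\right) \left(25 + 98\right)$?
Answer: $-4305$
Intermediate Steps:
$\left(6 \left(-6\right) + 1\right) \left(25 + 98\right) = \left(-36 + 1\right) 123 = \left(-35\right) 123 = -4305$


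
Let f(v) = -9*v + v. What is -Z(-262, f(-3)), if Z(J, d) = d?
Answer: -24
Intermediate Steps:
f(v) = -8*v
-Z(-262, f(-3)) = -(-8)*(-3) = -1*24 = -24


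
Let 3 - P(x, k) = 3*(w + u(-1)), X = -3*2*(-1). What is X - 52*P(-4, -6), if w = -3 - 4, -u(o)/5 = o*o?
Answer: -2022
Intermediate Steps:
X = 6 (X = -6*(-1) = 6)
u(o) = -5*o² (u(o) = -5*o*o = -5*o²)
w = -7
P(x, k) = 39 (P(x, k) = 3 - 3*(-7 - 5*(-1)²) = 3 - 3*(-7 - 5*1) = 3 - 3*(-7 - 5) = 3 - 3*(-12) = 3 - 1*(-36) = 3 + 36 = 39)
X - 52*P(-4, -6) = 6 - 52*39 = 6 - 2028 = -2022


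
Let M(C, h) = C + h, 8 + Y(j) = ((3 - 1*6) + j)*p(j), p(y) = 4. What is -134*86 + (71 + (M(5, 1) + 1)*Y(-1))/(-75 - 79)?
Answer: -1774599/154 ≈ -11523.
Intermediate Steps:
Y(j) = -20 + 4*j (Y(j) = -8 + ((3 - 1*6) + j)*4 = -8 + ((3 - 6) + j)*4 = -8 + (-3 + j)*4 = -8 + (-12 + 4*j) = -20 + 4*j)
-134*86 + (71 + (M(5, 1) + 1)*Y(-1))/(-75 - 79) = -134*86 + (71 + ((5 + 1) + 1)*(-20 + 4*(-1)))/(-75 - 79) = -11524 + (71 + (6 + 1)*(-20 - 4))/(-154) = -11524 + (71 + 7*(-24))*(-1/154) = -11524 + (71 - 168)*(-1/154) = -11524 - 97*(-1/154) = -11524 + 97/154 = -1774599/154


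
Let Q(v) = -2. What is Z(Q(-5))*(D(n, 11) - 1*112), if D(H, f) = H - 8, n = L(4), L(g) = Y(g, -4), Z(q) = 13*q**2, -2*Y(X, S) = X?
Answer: -6344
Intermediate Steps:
Y(X, S) = -X/2
L(g) = -g/2
n = -2 (n = -1/2*4 = -2)
D(H, f) = -8 + H
Z(Q(-5))*(D(n, 11) - 1*112) = (13*(-2)**2)*((-8 - 2) - 1*112) = (13*4)*(-10 - 112) = 52*(-122) = -6344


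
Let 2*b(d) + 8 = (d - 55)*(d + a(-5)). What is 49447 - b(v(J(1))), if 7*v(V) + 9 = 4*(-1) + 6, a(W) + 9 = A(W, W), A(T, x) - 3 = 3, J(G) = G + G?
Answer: 49339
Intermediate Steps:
J(G) = 2*G
A(T, x) = 6 (A(T, x) = 3 + 3 = 6)
a(W) = -3 (a(W) = -9 + 6 = -3)
v(V) = -1 (v(V) = -9/7 + (4*(-1) + 6)/7 = -9/7 + (-4 + 6)/7 = -9/7 + (1/7)*2 = -9/7 + 2/7 = -1)
b(d) = -4 + (-55 + d)*(-3 + d)/2 (b(d) = -4 + ((d - 55)*(d - 3))/2 = -4 + ((-55 + d)*(-3 + d))/2 = -4 + (-55 + d)*(-3 + d)/2)
49447 - b(v(J(1))) = 49447 - (157/2 + (1/2)*(-1)**2 - 29*(-1)) = 49447 - (157/2 + (1/2)*1 + 29) = 49447 - (157/2 + 1/2 + 29) = 49447 - 1*108 = 49447 - 108 = 49339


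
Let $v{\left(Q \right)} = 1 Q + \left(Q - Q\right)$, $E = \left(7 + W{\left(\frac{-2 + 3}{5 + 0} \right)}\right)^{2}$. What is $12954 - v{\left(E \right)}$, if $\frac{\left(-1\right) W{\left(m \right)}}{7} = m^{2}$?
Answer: $\frac{8068026}{625} \approx 12909.0$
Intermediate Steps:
$W{\left(m \right)} = - 7 m^{2}$
$E = \frac{28224}{625}$ ($E = \left(7 - 7 \left(\frac{-2 + 3}{5 + 0}\right)^{2}\right)^{2} = \left(7 - 7 \left(1 \cdot \frac{1}{5}\right)^{2}\right)^{2} = \left(7 - \frac{7}{25}\right)^{2} = \left(\frac{168}{25}\right)^{2} = \frac{28224}{625} \approx 45.158$)
$v{\left(Q \right)} = Q$ ($v{\left(Q \right)} = Q + 0 = Q$)
$12954 - v{\left(E \right)} = 12954 - \frac{28224}{625} = \frac{8068026}{625}$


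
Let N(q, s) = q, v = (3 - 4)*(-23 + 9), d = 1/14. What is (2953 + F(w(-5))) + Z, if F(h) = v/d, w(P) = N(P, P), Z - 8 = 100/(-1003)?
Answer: 3166371/1003 ≈ 3156.9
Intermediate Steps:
d = 1/14 ≈ 0.071429
Z = 7924/1003 (Z = 8 + 100/(-1003) = 8 + 100*(-1/1003) = 8 - 100/1003 = 7924/1003 ≈ 7.9003)
v = 14 (v = -1*(-14) = 14)
w(P) = P
F(h) = 196 (F(h) = 14/(1/14) = 14*14 = 196)
(2953 + F(w(-5))) + Z = (2953 + 196) + 7924/1003 = 3149 + 7924/1003 = 3166371/1003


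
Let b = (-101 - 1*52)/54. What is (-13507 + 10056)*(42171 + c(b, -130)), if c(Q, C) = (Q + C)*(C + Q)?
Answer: -7431262615/36 ≈ -2.0642e+8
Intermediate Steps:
b = -17/6 (b = (-101 - 52)*(1/54) = -153*1/54 = -17/6 ≈ -2.8333)
c(Q, C) = (C + Q)² (c(Q, C) = (C + Q)*(C + Q) = (C + Q)²)
(-13507 + 10056)*(42171 + c(b, -130)) = (-13507 + 10056)*(42171 + (-130 - 17/6)²) = -3451*(42171 + (-797/6)²) = -3451*(42171 + 635209/36) = -3451*2153365/36 = -7431262615/36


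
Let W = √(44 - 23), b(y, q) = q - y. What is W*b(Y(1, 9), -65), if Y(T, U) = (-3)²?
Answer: -74*√21 ≈ -339.11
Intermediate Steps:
Y(T, U) = 9
W = √21 ≈ 4.5826
W*b(Y(1, 9), -65) = √21*(-65 - 1*9) = √21*(-65 - 9) = √21*(-74) = -74*√21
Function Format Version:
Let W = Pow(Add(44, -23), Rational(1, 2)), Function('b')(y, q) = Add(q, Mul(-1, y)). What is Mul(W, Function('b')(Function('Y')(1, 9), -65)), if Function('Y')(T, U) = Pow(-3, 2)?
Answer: Mul(-74, Pow(21, Rational(1, 2))) ≈ -339.11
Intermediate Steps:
Function('Y')(T, U) = 9
W = Pow(21, Rational(1, 2)) ≈ 4.5826
Mul(W, Function('b')(Function('Y')(1, 9), -65)) = Mul(Pow(21, Rational(1, 2)), Add(-65, Mul(-1, 9))) = Mul(Pow(21, Rational(1, 2)), Add(-65, -9)) = Mul(Pow(21, Rational(1, 2)), -74) = Mul(-74, Pow(21, Rational(1, 2)))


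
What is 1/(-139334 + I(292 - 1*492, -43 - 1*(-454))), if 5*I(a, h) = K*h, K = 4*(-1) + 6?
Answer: -5/695848 ≈ -7.1855e-6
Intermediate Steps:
K = 2 (K = -4 + 6 = 2)
I(a, h) = 2*h/5 (I(a, h) = (2*h)/5 = 2*h/5)
1/(-139334 + I(292 - 1*492, -43 - 1*(-454))) = 1/(-139334 + 2*(-43 - 1*(-454))/5) = 1/(-139334 + 2*(-43 + 454)/5) = 1/(-139334 + (2/5)*411) = 1/(-139334 + 822/5) = 1/(-695848/5) = -5/695848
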